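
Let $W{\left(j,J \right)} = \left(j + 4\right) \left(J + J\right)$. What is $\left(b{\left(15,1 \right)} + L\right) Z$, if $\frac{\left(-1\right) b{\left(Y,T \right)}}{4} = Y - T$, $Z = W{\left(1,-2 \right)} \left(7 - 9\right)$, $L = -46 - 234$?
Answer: $-13440$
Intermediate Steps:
$W{\left(j,J \right)} = 2 J \left(4 + j\right)$ ($W{\left(j,J \right)} = \left(4 + j\right) 2 J = 2 J \left(4 + j\right)$)
$L = -280$ ($L = -46 - 234 = -280$)
$Z = 40$ ($Z = 2 \left(-2\right) \left(4 + 1\right) \left(7 - 9\right) = 2 \left(-2\right) 5 \left(-2\right) = \left(-20\right) \left(-2\right) = 40$)
$b{\left(Y,T \right)} = - 4 Y + 4 T$ ($b{\left(Y,T \right)} = - 4 \left(Y - T\right) = - 4 Y + 4 T$)
$\left(b{\left(15,1 \right)} + L\right) Z = \left(\left(\left(-4\right) 15 + 4 \cdot 1\right) - 280\right) 40 = \left(\left(-60 + 4\right) - 280\right) 40 = \left(-56 - 280\right) 40 = \left(-336\right) 40 = -13440$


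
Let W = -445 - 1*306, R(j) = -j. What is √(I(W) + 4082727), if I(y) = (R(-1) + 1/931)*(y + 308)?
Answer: √72211513259/133 ≈ 2020.5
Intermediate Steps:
W = -751 (W = -445 - 306 = -751)
I(y) = 41008/133 + 932*y/931 (I(y) = (-1*(-1) + 1/931)*(y + 308) = (1 + 1/931)*(308 + y) = 932*(308 + y)/931 = 41008/133 + 932*y/931)
√(I(W) + 4082727) = √((41008/133 + (932/931)*(-751)) + 4082727) = √((41008/133 - 699932/931) + 4082727) = √(-412876/931 + 4082727) = √(3800605961/931) = √72211513259/133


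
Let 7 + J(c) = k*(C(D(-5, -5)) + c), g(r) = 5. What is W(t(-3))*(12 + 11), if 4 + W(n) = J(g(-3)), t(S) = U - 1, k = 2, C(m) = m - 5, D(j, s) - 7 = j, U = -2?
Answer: -161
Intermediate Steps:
D(j, s) = 7 + j
C(m) = -5 + m
t(S) = -3 (t(S) = -2 - 1 = -3)
J(c) = -13 + 2*c (J(c) = -7 + 2*((-5 + (7 - 5)) + c) = -7 + 2*((-5 + 2) + c) = -7 + 2*(-3 + c) = -7 + (-6 + 2*c) = -13 + 2*c)
W(n) = -7 (W(n) = -4 + (-13 + 2*5) = -4 + (-13 + 10) = -4 - 3 = -7)
W(t(-3))*(12 + 11) = -7*(12 + 11) = -7*23 = -161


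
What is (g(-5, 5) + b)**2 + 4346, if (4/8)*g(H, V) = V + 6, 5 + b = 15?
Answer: 5370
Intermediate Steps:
b = 10 (b = -5 + 15 = 10)
g(H, V) = 12 + 2*V (g(H, V) = 2*(V + 6) = 2*(6 + V) = 12 + 2*V)
(g(-5, 5) + b)**2 + 4346 = ((12 + 2*5) + 10)**2 + 4346 = ((12 + 10) + 10)**2 + 4346 = (22 + 10)**2 + 4346 = 32**2 + 4346 = 1024 + 4346 = 5370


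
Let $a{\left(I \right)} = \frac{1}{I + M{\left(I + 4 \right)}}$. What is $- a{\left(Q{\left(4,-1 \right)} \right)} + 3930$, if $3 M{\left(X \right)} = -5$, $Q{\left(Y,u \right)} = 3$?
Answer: $\frac{15717}{4} \approx 3929.3$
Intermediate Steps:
$M{\left(X \right)} = - \frac{5}{3}$ ($M{\left(X \right)} = \frac{1}{3} \left(-5\right) = - \frac{5}{3}$)
$a{\left(I \right)} = \frac{1}{- \frac{5}{3} + I}$ ($a{\left(I \right)} = \frac{1}{I - \frac{5}{3}} = \frac{1}{- \frac{5}{3} + I}$)
$- a{\left(Q{\left(4,-1 \right)} \right)} + 3930 = - \frac{3}{-5 + 3 \cdot 3} + 3930 = - \frac{3}{-5 + 9} + 3930 = - \frac{3}{4} + 3930 = \frac{15717}{4}$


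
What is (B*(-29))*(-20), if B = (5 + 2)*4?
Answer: 16240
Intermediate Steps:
B = 28 (B = 7*4 = 28)
(B*(-29))*(-20) = (28*(-29))*(-20) = -812*(-20) = 16240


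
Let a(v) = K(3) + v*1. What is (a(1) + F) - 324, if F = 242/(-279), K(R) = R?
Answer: -89522/279 ≈ -320.87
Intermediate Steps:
F = -242/279 (F = 242*(-1/279) = -242/279 ≈ -0.86738)
a(v) = 3 + v (a(v) = 3 + v*1 = 3 + v)
(a(1) + F) - 324 = ((3 + 1) - 242/279) - 324 = (4 - 242/279) - 324 = 874/279 - 324 = -89522/279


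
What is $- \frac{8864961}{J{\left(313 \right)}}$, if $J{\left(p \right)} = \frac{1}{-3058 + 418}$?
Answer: $23403497040$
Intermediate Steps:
$J{\left(p \right)} = - \frac{1}{2640}$ ($J{\left(p \right)} = \frac{1}{-2640} = - \frac{1}{2640}$)
$- \frac{8864961}{J{\left(313 \right)}} = - \frac{8864961}{- \frac{1}{2640}} = \left(-8864961\right) \left(-2640\right) = 23403497040$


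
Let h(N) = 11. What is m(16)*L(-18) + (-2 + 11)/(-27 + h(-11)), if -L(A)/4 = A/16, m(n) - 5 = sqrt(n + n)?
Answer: 351/16 + 18*sqrt(2) ≈ 47.393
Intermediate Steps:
m(n) = 5 + sqrt(2)*sqrt(n) (m(n) = 5 + sqrt(n + n) = 5 + sqrt(2*n) = 5 + sqrt(2)*sqrt(n))
L(A) = -A/4 (L(A) = -4*A/16 = -A/4)
m(16)*L(-18) + (-2 + 11)/(-27 + h(-11)) = (5 + sqrt(2)*sqrt(16))*(-1/4*(-18)) + (-2 + 11)/(-27 + 11) = (5 + sqrt(2)*4)*(9/2) + 9/(-16) = (5 + 4*sqrt(2))*(9/2) + 9*(-1/16) = (45/2 + 18*sqrt(2)) - 9/16 = 351/16 + 18*sqrt(2)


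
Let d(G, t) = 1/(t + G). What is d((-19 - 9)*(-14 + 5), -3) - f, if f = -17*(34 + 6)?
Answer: 169321/249 ≈ 680.00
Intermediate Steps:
d(G, t) = 1/(G + t)
f = -680 (f = -17*40 = -680)
d((-19 - 9)*(-14 + 5), -3) - f = 1/((-19 - 9)*(-14 + 5) - 3) - 1*(-680) = 1/(-28*(-9) - 3) + 680 = 1/(252 - 3) + 680 = 1/249 + 680 = 169321/249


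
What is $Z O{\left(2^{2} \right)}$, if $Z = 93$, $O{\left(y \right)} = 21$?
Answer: $1953$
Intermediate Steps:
$Z O{\left(2^{2} \right)} = 93 \cdot 21 = 1953$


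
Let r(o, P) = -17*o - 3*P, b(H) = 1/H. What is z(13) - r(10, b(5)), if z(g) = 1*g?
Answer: 918/5 ≈ 183.60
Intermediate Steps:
z(g) = g
z(13) - r(10, b(5)) = 13 - (-17*10 - 3/5) = 13 - (-170 - 3*1/5) = 13 - (-170 - 3/5) = 13 - 1*(-853/5) = 13 + 853/5 = 918/5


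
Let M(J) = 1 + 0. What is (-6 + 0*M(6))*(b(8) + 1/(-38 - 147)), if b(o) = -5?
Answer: 5556/185 ≈ 30.032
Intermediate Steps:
M(J) = 1
(-6 + 0*M(6))*(b(8) + 1/(-38 - 147)) = (-6 + 0*1)*(-5 + 1/(-38 - 147)) = (-6 + 0)*(-5 + 1/(-185)) = -6*(-5 - 1/185) = -6*(-926/185) = 5556/185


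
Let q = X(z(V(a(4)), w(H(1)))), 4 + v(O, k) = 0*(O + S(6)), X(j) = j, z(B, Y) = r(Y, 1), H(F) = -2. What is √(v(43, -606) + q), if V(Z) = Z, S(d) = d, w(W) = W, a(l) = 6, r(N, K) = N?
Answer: I*√6 ≈ 2.4495*I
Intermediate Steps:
z(B, Y) = Y
v(O, k) = -4 (v(O, k) = -4 + 0*(O + 6) = -4 + 0*(6 + O) = -4 + 0 = -4)
q = -2
√(v(43, -606) + q) = √(-4 - 2) = √(-6) = I*√6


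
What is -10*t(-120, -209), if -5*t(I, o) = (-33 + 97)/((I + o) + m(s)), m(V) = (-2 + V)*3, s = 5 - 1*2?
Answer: -64/163 ≈ -0.39264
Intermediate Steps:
s = 3 (s = 5 - 2 = 3)
m(V) = -6 + 3*V
t(I, o) = -64/(5*(3 + I + o)) (t(I, o) = -(-33 + 97)/(5*((I + o) + (-6 + 3*3))) = -64/(5*((I + o) + (-6 + 9))) = -64/(5*((I + o) + 3)) = -64/(5*(3 + I + o)))
-10*t(-120, -209) = -(-640)/(15 + 5*(-120) + 5*(-209)) = -(-640)/(15 - 600 - 1045) = -(-640)/(-1630) = -(-640)*(-1)/1630 = -10*32/815 = -64/163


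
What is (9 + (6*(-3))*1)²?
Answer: 81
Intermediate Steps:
(9 + (6*(-3))*1)² = (9 - 18*1)² = (9 - 18)² = (-9)² = 81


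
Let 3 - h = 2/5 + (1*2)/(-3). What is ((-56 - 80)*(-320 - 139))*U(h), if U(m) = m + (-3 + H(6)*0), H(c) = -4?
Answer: 83232/5 ≈ 16646.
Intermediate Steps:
h = 49/15 (h = 3 - (2/5 + (1*2)/(-3)) = 3 - (2*(1/5) + 2*(-1/3)) = 3 - (2/5 - 2/3) = 3 - 1*(-4/15) = 3 + 4/15 = 49/15 ≈ 3.2667)
U(m) = -3 + m (U(m) = m + (-3 - 4*0) = m + (-3 + 0) = m - 3 = -3 + m)
((-56 - 80)*(-320 - 139))*U(h) = ((-56 - 80)*(-320 - 139))*(-3 + 49/15) = -136*(-459)*(4/15) = 62424*(4/15) = 83232/5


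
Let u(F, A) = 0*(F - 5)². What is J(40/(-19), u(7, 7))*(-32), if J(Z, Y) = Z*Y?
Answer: 0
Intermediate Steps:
u(F, A) = 0 (u(F, A) = 0*(-5 + F)² = 0)
J(Z, Y) = Y*Z
J(40/(-19), u(7, 7))*(-32) = (0*(40/(-19)))*(-32) = (0*(40*(-1/19)))*(-32) = (0*(-40/19))*(-32) = 0*(-32) = 0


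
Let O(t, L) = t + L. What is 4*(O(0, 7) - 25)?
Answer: -72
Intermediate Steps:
O(t, L) = L + t
4*(O(0, 7) - 25) = 4*((7 + 0) - 25) = 4*(7 - 25) = 4*(-18) = -72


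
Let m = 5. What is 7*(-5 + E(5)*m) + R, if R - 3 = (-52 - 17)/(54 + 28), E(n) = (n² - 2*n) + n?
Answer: 54707/82 ≈ 667.16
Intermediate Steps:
E(n) = n² - n
R = 177/82 (R = 3 + (-52 - 17)/(54 + 28) = 3 - 69/82 = 177/82 ≈ 2.1585)
7*(-5 + E(5)*m) + R = 7*(-5 + (5*(-1 + 5))*5) + 177/82 = 7*(-5 + (5*4)*5) + 177/82 = 7*(-5 + 20*5) + 177/82 = 7*(-5 + 100) + 177/82 = 7*95 + 177/82 = 665 + 177/82 = 54707/82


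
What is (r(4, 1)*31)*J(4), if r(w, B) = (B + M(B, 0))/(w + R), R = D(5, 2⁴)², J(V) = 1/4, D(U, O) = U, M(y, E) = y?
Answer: 31/58 ≈ 0.53448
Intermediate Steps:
J(V) = ¼
R = 25 (R = 5² = 25)
r(w, B) = 2*B/(25 + w) (r(w, B) = (B + B)/(w + 25) = (2*B)/(25 + w) = 2*B/(25 + w))
(r(4, 1)*31)*J(4) = ((2*1/(25 + 4))*31)*(¼) = ((2*1/29)*31)*(¼) = ((2*1*(1/29))*31)*(¼) = ((2/29)*31)*(¼) = (62/29)*(¼) = 31/58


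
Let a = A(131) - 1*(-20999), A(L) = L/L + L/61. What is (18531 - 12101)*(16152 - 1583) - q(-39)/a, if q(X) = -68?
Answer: 120014648179918/1281131 ≈ 9.3679e+7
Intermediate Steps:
A(L) = 1 + L/61 (A(L) = 1 + L*(1/61) = 1 + L/61)
a = 1281131/61 (a = (1 + (1/61)*131) - 1*(-20999) = (1 + 131/61) + 20999 = 192/61 + 20999 = 1281131/61 ≈ 21002.)
(18531 - 12101)*(16152 - 1583) - q(-39)/a = (18531 - 12101)*(16152 - 1583) - (-68)/1281131/61 = 6430*14569 - (-68)*61/1281131 = 93678670 - 1*(-4148/1281131) = 93678670 + 4148/1281131 = 120014648179918/1281131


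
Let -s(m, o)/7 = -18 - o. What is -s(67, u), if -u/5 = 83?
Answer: 2779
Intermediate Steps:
u = -415 (u = -5*83 = -415)
s(m, o) = 126 + 7*o (s(m, o) = -7*(-18 - o) = 126 + 7*o)
-s(67, u) = -(126 + 7*(-415)) = -(126 - 2905) = -1*(-2779) = 2779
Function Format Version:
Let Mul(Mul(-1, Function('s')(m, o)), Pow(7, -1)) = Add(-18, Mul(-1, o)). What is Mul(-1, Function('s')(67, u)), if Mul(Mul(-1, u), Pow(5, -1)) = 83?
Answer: 2779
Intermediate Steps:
u = -415 (u = Mul(-5, 83) = -415)
Function('s')(m, o) = Add(126, Mul(7, o)) (Function('s')(m, o) = Mul(-7, Add(-18, Mul(-1, o))) = Add(126, Mul(7, o)))
Mul(-1, Function('s')(67, u)) = Mul(-1, Add(126, Mul(7, -415))) = Mul(-1, Add(126, -2905)) = Mul(-1, -2779) = 2779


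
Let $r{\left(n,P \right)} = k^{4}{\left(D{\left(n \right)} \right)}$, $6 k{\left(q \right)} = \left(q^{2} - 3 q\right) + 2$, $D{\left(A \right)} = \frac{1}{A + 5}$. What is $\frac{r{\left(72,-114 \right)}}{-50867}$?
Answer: $- \frac{14106364152336}{62858197942155889427} \approx -2.2442 \cdot 10^{-7}$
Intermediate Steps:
$D{\left(A \right)} = \frac{1}{5 + A}$
$k{\left(q \right)} = \frac{1}{3} - \frac{q}{2} + \frac{q^{2}}{6}$ ($k{\left(q \right)} = \frac{\left(q^{2} - 3 q\right) + 2}{6} = \frac{2 + q^{2} - 3 q}{6} = \frac{1}{3} - \frac{q}{2} + \frac{q^{2}}{6}$)
$r{\left(n,P \right)} = \left(\frac{1}{3} - \frac{1}{2 \left(5 + n\right)} + \frac{1}{6 \left(5 + n\right)^{2}}\right)^{4}$ ($r{\left(n,P \right)} = \left(\frac{1}{3} - \frac{1}{2 \left(5 + n\right)} + \frac{\left(\frac{1}{5 + n}\right)^{2}}{6}\right)^{4} = \left(\frac{1}{3} - \frac{1}{2 \left(5 + n\right)} + \frac{1}{6 \left(5 + n\right)^{2}}\right)^{4}$)
$\frac{r{\left(72,-114 \right)}}{-50867} = \frac{\frac{1}{1296} \frac{1}{\left(5 + 72\right)^{12}} \left(5 + 72 - 3 \left(5 + 72\right)^{2} + 2 \left(5 + 72\right)^{3}\right)^{4}}{-50867} = \frac{\left(5 + 72 - 3 \cdot 77^{2} + 2 \cdot 77^{3}\right)^{4}}{1296 \cdot 43439888521963583647921} \left(- \frac{1}{50867}\right) = \frac{1}{1296} \cdot \frac{1}{43439888521963583647921} \left(5 + 72 - 17787 + 2 \cdot 456533\right)^{4} \left(- \frac{1}{50867}\right) = \frac{1}{1296} \cdot \frac{1}{43439888521963583647921} \left(5 + 72 - 17787 + 913066\right)^{4} \left(- \frac{1}{50867}\right) = \frac{1}{1296} \cdot \frac{1}{43439888521963583647921} \cdot 895356^{4} \left(- \frac{1}{50867}\right) = \frac{1}{1296} \cdot \frac{1}{43439888521963583647921} \cdot 642662550240764959293696 \left(- \frac{1}{50867}\right) = \frac{14106364152336}{1235736291547681} \left(- \frac{1}{50867}\right) = - \frac{14106364152336}{62858197942155889427}$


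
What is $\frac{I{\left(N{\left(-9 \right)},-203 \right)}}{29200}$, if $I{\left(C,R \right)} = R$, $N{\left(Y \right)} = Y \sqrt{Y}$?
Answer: $- \frac{203}{29200} \approx -0.0069521$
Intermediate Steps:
$N{\left(Y \right)} = Y^{\frac{3}{2}}$
$\frac{I{\left(N{\left(-9 \right)},-203 \right)}}{29200} = - \frac{203}{29200}$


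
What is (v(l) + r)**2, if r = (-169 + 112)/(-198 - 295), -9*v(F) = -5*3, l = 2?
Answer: 6948496/2187441 ≈ 3.1765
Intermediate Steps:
v(F) = 5/3 (v(F) = -(-5)*3/9 = -1/9*(-15) = 5/3)
r = 57/493 (r = -57/(-493) = -57*(-1/493) = 57/493 ≈ 0.11562)
(v(l) + r)**2 = (5/3 + 57/493)**2 = (2636/1479)**2 = 6948496/2187441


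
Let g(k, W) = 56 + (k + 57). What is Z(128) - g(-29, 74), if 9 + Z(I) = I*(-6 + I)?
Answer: 15523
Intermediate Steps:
g(k, W) = 113 + k (g(k, W) = 56 + (57 + k) = 113 + k)
Z(I) = -9 + I*(-6 + I)
Z(128) - g(-29, 74) = (-9 + 128² - 6*128) - (113 - 29) = (-9 + 16384 - 768) - 1*84 = 15607 - 84 = 15523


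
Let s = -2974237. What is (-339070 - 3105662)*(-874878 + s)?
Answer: 13259169612180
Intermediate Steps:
(-339070 - 3105662)*(-874878 + s) = (-339070 - 3105662)*(-874878 - 2974237) = -3444732*(-3849115) = 13259169612180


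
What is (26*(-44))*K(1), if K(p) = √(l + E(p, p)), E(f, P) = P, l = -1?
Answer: 0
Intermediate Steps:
K(p) = √(-1 + p)
(26*(-44))*K(1) = (26*(-44))*√(-1 + 1) = -1144*√0 = -1144*0 = 0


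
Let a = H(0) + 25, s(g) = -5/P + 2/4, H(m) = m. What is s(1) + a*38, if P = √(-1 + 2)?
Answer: 1891/2 ≈ 945.50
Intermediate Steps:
P = 1 (P = √1 = 1)
s(g) = -9/2 (s(g) = -5/1 + 2/4 = -5*1 + 2*(¼) = -5 + ½ = -9/2)
a = 25 (a = 0 + 25 = 25)
s(1) + a*38 = -9/2 + 25*38 = -9/2 + 950 = 1891/2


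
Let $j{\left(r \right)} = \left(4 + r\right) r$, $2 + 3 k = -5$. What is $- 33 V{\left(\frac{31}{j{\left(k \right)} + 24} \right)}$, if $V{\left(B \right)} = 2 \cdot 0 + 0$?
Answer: $0$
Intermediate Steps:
$k = - \frac{7}{3}$ ($k = - \frac{2}{3} + \frac{1}{3} \left(-5\right) = - \frac{2}{3} - \frac{5}{3} = - \frac{7}{3} \approx -2.3333$)
$j{\left(r \right)} = r \left(4 + r\right)$
$V{\left(B \right)} = 0$ ($V{\left(B \right)} = 0 + 0 = 0$)
$- 33 V{\left(\frac{31}{j{\left(k \right)} + 24} \right)} = \left(-33\right) 0 = 0$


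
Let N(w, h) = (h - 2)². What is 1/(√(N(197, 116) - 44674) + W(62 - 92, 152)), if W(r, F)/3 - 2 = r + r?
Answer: -87/30977 - I*√31678/61954 ≈ -0.0028085 - 0.0028728*I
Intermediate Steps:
N(w, h) = (-2 + h)²
W(r, F) = 6 + 6*r (W(r, F) = 6 + 3*(r + r) = 6 + 3*(2*r) = 6 + 6*r)
1/(√(N(197, 116) - 44674) + W(62 - 92, 152)) = 1/(√((-2 + 116)² - 44674) + (6 + 6*(62 - 92))) = 1/(√(114² - 44674) + (6 + 6*(-30))) = 1/(√(12996 - 44674) + (6 - 180)) = 1/(√(-31678) - 174) = 1/(I*√31678 - 174) = 1/(-174 + I*√31678)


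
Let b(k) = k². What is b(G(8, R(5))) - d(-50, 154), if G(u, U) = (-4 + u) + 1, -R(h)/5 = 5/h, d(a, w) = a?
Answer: 75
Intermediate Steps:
R(h) = -25/h
G(u, U) = -3 + u
b(G(8, R(5))) - d(-50, 154) = (-3 + 8)² - 1*(-50) = 5² + 50 = 25 + 50 = 75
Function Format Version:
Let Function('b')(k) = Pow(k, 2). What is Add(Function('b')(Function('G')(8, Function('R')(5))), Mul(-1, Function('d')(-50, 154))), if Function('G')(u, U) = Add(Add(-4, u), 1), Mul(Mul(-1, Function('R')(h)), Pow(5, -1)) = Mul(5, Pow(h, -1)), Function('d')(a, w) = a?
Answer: 75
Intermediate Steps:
Function('R')(h) = Mul(-25, Pow(h, -1)) (Function('R')(h) = Mul(-5, Mul(5, Pow(h, -1))) = Mul(-25, Pow(h, -1)))
Function('G')(u, U) = Add(-3, u)
Add(Function('b')(Function('G')(8, Function('R')(5))), Mul(-1, Function('d')(-50, 154))) = Add(Pow(Add(-3, 8), 2), Mul(-1, -50)) = Add(Pow(5, 2), 50) = Add(25, 50) = 75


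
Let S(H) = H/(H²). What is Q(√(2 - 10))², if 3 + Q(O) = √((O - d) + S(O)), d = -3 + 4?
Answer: (6 - √(-4 + 7*I*√2))²/4 ≈ 2.5185 - 5.652*I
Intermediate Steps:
S(H) = 1/H (S(H) = H/H² = 1/H)
d = 1
Q(O) = -3 + √(-1 + O + 1/O) (Q(O) = -3 + √((O - 1*1) + 1/O) = -3 + √((O - 1) + 1/O) = -3 + √((-1 + O) + 1/O) = -3 + √(-1 + O + 1/O))
Q(√(2 - 10))² = (-3 + √(-1 + √(2 - 10) + 1/(√(2 - 10))))² = (-3 + √(-1 + √(-8) + 1/(√(-8))))² = (-3 + √(-1 + 2*I*√2 + 1/(2*I*√2)))² = (-3 + √(-1 + 2*I*√2 - I*√2/4))² = (-3 + √(-1 + 7*I*√2/4))²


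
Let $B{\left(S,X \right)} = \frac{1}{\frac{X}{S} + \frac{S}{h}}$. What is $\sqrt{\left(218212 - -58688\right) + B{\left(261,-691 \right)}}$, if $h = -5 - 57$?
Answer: $\frac{\sqrt{3409409026872834}}{110963} \approx 526.21$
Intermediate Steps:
$h = -62$
$B{\left(S,X \right)} = \frac{1}{- \frac{S}{62} + \frac{X}{S}}$ ($B{\left(S,X \right)} = \frac{1}{\frac{X}{S} + \frac{S}{-62}} = \frac{1}{\frac{X}{S} + S \left(- \frac{1}{62}\right)} = \frac{1}{\frac{X}{S} - \frac{S}{62}} = \frac{1}{- \frac{S}{62} + \frac{X}{S}}$)
$\sqrt{\left(218212 - -58688\right) + B{\left(261,-691 \right)}} = \sqrt{\left(218212 - -58688\right) - \frac{16182}{261^{2} - -42842}} = \sqrt{\left(218212 + 58688\right) - \frac{16182}{68121 + 42842}} = \sqrt{276900 - \frac{16182}{110963}} = \sqrt{\frac{30725638518}{110963}} = \frac{\sqrt{3409409026872834}}{110963}$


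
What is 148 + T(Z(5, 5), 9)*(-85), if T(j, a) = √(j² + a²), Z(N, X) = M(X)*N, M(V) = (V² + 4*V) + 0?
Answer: 148 - 765*√626 ≈ -18992.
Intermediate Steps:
M(V) = V² + 4*V
Z(N, X) = N*X*(4 + X) (Z(N, X) = (X*(4 + X))*N = N*X*(4 + X))
T(j, a) = √(a² + j²)
148 + T(Z(5, 5), 9)*(-85) = 148 + √(9² + (5*5*(4 + 5))²)*(-85) = 148 + √(81 + (5*5*9)²)*(-85) = 148 + √(81 + 225²)*(-85) = 148 + √(81 + 50625)*(-85) = 148 + √50706*(-85) = 148 + (9*√626)*(-85) = 148 - 765*√626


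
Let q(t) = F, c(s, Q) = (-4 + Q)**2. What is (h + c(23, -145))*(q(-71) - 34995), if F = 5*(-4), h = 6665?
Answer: -1010742990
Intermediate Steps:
F = -20
q(t) = -20
(h + c(23, -145))*(q(-71) - 34995) = (6665 + (-4 - 145)**2)*(-20 - 34995) = (6665 + (-149)**2)*(-35015) = (6665 + 22201)*(-35015) = 28866*(-35015) = -1010742990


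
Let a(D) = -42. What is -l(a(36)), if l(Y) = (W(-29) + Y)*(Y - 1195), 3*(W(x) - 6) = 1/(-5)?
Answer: -669217/15 ≈ -44614.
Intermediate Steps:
W(x) = 89/15 (W(x) = 6 + (⅓)/(-5) = 6 + (⅓)*(-⅕) = 6 - 1/15 = 89/15)
l(Y) = (-1195 + Y)*(89/15 + Y) (l(Y) = (89/15 + Y)*(Y - 1195) = (89/15 + Y)*(-1195 + Y) = (-1195 + Y)*(89/15 + Y))
-l(a(36)) = -(-21271/3 + (-42)² - 17836/15*(-42)) = -(-21271/3 + 1764 + 249704/5) = -1*669217/15 = -669217/15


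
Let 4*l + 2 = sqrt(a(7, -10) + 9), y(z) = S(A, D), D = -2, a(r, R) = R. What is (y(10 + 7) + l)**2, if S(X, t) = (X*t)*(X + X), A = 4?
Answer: (258 - I)**2/16 ≈ 4160.2 - 32.25*I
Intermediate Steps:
S(X, t) = 2*t*X**2 (S(X, t) = (X*t)*(2*X) = 2*t*X**2)
y(z) = -64 (y(z) = 2*(-2)*4**2 = 2*(-2)*16 = -64)
l = -1/2 + I/4 (l = -1/2 + sqrt(-10 + 9)/4 = -1/2 + sqrt(-1)/4 = -1/2 + I/4 ≈ -0.5 + 0.25*I)
(y(10 + 7) + l)**2 = (-64 + (-1/2 + I/4))**2 = (-129/2 + I/4)**2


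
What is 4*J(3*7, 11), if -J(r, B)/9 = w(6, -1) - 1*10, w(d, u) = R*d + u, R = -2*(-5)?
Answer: -1764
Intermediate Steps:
R = 10
w(d, u) = u + 10*d (w(d, u) = 10*d + u = u + 10*d)
J(r, B) = -441 (J(r, B) = -9*((-1 + 10*6) - 1*10) = -9*((-1 + 60) - 10) = -9*(59 - 10) = -9*49 = -441)
4*J(3*7, 11) = 4*(-441) = -1764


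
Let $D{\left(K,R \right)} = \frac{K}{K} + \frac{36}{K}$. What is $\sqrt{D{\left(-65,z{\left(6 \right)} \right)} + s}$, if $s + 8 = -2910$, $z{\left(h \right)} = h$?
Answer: $\frac{i \sqrt{12326665}}{65} \approx 54.014 i$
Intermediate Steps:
$s = -2918$ ($s = -8 - 2910 = -2918$)
$D{\left(K,R \right)} = 1 + \frac{36}{K}$
$\sqrt{D{\left(-65,z{\left(6 \right)} \right)} + s} = \sqrt{\frac{36 - 65}{-65} - 2918} = \sqrt{\left(- \frac{1}{65}\right) \left(-29\right) - 2918} = \sqrt{\frac{29}{65} - 2918} = \sqrt{- \frac{189641}{65}} = \frac{i \sqrt{12326665}}{65}$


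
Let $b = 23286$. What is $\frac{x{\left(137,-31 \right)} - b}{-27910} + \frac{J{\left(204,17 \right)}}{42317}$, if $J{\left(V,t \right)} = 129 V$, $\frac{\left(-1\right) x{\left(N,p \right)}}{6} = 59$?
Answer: $\frac{173485344}{118106747} \approx 1.4689$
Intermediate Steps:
$x{\left(N,p \right)} = -354$ ($x{\left(N,p \right)} = \left(-6\right) 59 = -354$)
$\frac{x{\left(137,-31 \right)} - b}{-27910} + \frac{J{\left(204,17 \right)}}{42317} = \frac{-354 - 23286}{-27910} + \frac{129 \cdot 204}{42317} = \left(-354 - 23286\right) \left(- \frac{1}{27910}\right) + 26316 \cdot \frac{1}{42317} = \left(-23640\right) \left(- \frac{1}{27910}\right) + \frac{26316}{42317} = \frac{2364}{2791} + \frac{26316}{42317} = \frac{173485344}{118106747}$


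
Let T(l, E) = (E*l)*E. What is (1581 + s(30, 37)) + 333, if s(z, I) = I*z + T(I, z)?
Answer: 36324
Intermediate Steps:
T(l, E) = l*E**2
s(z, I) = I*z + I*z**2
(1581 + s(30, 37)) + 333 = (1581 + 37*30*(1 + 30)) + 333 = (1581 + 37*30*31) + 333 = (1581 + 34410) + 333 = 35991 + 333 = 36324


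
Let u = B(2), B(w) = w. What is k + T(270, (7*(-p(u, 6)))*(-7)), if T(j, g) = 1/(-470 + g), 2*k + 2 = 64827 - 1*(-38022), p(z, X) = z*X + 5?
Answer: 37333463/726 ≈ 51424.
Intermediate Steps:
u = 2
p(z, X) = 5 + X*z (p(z, X) = X*z + 5 = 5 + X*z)
k = 102847/2 (k = -1 + (64827 - 1*(-38022))/2 = -1 + (64827 + 38022)/2 = -1 + (½)*102849 = -1 + 102849/2 = 102847/2 ≈ 51424.)
k + T(270, (7*(-p(u, 6)))*(-7)) = 102847/2 + 1/(-470 + (7*(-(5 + 6*2)))*(-7)) = 102847/2 + 1/(-470 + (7*(-(5 + 12)))*(-7)) = 102847/2 + 1/(-470 + (7*(-1*17))*(-7)) = 102847/2 + 1/(-470 + (7*(-17))*(-7)) = 102847/2 + 1/(-470 - 119*(-7)) = 102847/2 + 1/(-470 + 833) = 102847/2 + 1/363 = 37333463/726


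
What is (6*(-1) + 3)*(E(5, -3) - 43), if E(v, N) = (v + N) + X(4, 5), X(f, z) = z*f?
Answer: 63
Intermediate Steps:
X(f, z) = f*z
E(v, N) = 20 + N + v (E(v, N) = (v + N) + 4*5 = (N + v) + 20 = 20 + N + v)
(6*(-1) + 3)*(E(5, -3) - 43) = (6*(-1) + 3)*((20 - 3 + 5) - 43) = (-6 + 3)*(22 - 43) = -3*(-21) = 63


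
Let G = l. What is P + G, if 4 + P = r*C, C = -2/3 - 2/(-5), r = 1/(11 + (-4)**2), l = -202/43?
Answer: -151642/17415 ≈ -8.7076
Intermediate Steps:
l = -202/43 (l = -202*1/43 = -202/43 ≈ -4.6977)
r = 1/27 (r = 1/(11 + 16) = 1/27 ≈ 0.037037)
C = -4/15 (C = -2*1/3 - 2*(-1/5) = -2/3 + 2/5 = -4/15 ≈ -0.26667)
G = -202/43 ≈ -4.6977
P = -1624/405 (P = -4 + (1/27)*(-4/15) = -4 - 4/405 = -1624/405 ≈ -4.0099)
P + G = -1624/405 - 202/43 = -151642/17415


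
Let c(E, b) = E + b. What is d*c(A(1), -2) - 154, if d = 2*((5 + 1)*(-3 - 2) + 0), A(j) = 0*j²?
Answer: -34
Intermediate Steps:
A(j) = 0
d = -60 (d = 2*(6*(-5) + 0) = 2*(-30 + 0) = 2*(-30) = -60)
d*c(A(1), -2) - 154 = -60*(0 - 2) - 154 = -60*(-2) - 154 = 120 - 154 = -34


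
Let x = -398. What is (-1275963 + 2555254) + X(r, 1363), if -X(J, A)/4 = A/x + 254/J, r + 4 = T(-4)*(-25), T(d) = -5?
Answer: 30804175651/24079 ≈ 1.2793e+6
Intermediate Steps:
r = 121 (r = -4 - 5*(-25) = -4 + 125 = 121)
X(J, A) = -1016/J + 2*A/199 (X(J, A) = -4*(A/(-398) + 254/J) = -4*(A*(-1/398) + 254/J) = -4*(-A/398 + 254/J) = -4*(254/J - A/398) = -1016/J + 2*A/199)
(-1275963 + 2555254) + X(r, 1363) = (-1275963 + 2555254) + (-1016/121 + (2/199)*1363) = 1279291 + (-1016*1/121 + 2726/199) = 1279291 + (-1016/121 + 2726/199) = 1279291 + 127662/24079 = 30804175651/24079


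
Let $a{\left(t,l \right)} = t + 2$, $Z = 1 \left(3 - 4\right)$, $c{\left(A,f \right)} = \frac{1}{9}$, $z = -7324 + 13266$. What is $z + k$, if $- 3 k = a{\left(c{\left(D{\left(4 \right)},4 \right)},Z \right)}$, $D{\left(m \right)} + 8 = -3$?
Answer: $\frac{160415}{27} \approx 5941.3$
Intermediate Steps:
$z = 5942$
$D{\left(m \right)} = -11$ ($D{\left(m \right)} = -8 - 3 = -11$)
$c{\left(A,f \right)} = \frac{1}{9}$
$Z = -1$ ($Z = 1 \left(-1\right) = -1$)
$a{\left(t,l \right)} = 2 + t$
$k = - \frac{19}{27}$ ($k = - \frac{2 + \frac{1}{9}}{3} = \left(- \frac{1}{3}\right) \frac{19}{9} = - \frac{19}{27} \approx -0.7037$)
$z + k = 5942 - \frac{19}{27} = \frac{160415}{27}$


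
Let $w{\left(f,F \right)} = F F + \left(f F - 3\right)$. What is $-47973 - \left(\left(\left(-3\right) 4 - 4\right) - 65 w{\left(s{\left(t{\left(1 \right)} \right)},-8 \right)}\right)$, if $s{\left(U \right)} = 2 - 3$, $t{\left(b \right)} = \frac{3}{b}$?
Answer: $-43472$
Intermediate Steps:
$s{\left(U \right)} = -1$ ($s{\left(U \right)} = 2 - 3 = -1$)
$w{\left(f,F \right)} = -3 + F^{2} + F f$ ($w{\left(f,F \right)} = F^{2} + \left(F f - 3\right) = F^{2} + \left(-3 + F f\right) = -3 + F^{2} + F f$)
$-47973 - \left(\left(\left(-3\right) 4 - 4\right) - 65 w{\left(s{\left(t{\left(1 \right)} \right)},-8 \right)}\right) = -47973 - \left(\left(\left(-3\right) 4 - 4\right) - 65 \left(-3 + \left(-8\right)^{2} - -8\right)\right) = -47973 - \left(\left(-12 - 4\right) - 65 \left(-3 + 64 + 8\right)\right) = -47973 - \left(-16 - 4485\right) = -47973 - -4501 = -47973 + 4501 = -43472$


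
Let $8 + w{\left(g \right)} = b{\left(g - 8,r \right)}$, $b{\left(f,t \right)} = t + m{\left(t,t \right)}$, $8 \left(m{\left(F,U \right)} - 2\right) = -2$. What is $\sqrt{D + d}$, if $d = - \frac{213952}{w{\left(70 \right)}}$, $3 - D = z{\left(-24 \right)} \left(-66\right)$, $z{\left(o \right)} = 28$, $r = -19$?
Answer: $\frac{\sqrt{105318659}}{101} \approx 101.61$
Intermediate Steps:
$m{\left(F,U \right)} = \frac{7}{4}$ ($m{\left(F,U \right)} = 2 + \frac{1}{8} \left(-2\right) = 2 - \frac{1}{4} = \frac{7}{4}$)
$b{\left(f,t \right)} = \frac{7}{4} + t$ ($b{\left(f,t \right)} = t + \frac{7}{4} = \frac{7}{4} + t$)
$w{\left(g \right)} = - \frac{101}{4}$ ($w{\left(g \right)} = -8 + \left(\frac{7}{4} - 19\right) = -8 - \frac{69}{4} = - \frac{101}{4}$)
$D = 1851$ ($D = 3 - 28 \left(-66\right) = 3 - -1848 = 3 + 1848 = 1851$)
$d = \frac{855808}{101}$ ($d = - \frac{213952}{- \frac{101}{4}} = \left(-213952\right) \left(- \frac{4}{101}\right) = \frac{855808}{101} \approx 8473.3$)
$\sqrt{D + d} = \sqrt{1851 + \frac{855808}{101}} = \sqrt{\frac{1042759}{101}} = \frac{\sqrt{105318659}}{101}$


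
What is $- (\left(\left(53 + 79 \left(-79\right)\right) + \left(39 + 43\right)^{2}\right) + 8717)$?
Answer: $-9253$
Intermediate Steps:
$- (\left(\left(53 + 79 \left(-79\right)\right) + \left(39 + 43\right)^{2}\right) + 8717) = - (\left(\left(53 - 6241\right) + 82^{2}\right) + 8717) = - (\left(-6188 + 6724\right) + 8717) = - (536 + 8717) = \left(-1\right) 9253 = -9253$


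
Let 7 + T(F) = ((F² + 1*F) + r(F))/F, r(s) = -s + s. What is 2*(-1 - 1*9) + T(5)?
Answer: -21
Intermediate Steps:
r(s) = 0
T(F) = -7 + (F + F²)/F (T(F) = -7 + ((F² + 1*F) + 0)/F = -7 + ((F² + F) + 0)/F = -7 + ((F + F²) + 0)/F = -7 + (F + F²)/F)
2*(-1 - 1*9) + T(5) = 2*(-1 - 1*9) + (-6 + 5) = 2*(-1 - 9) - 1 = 2*(-10) - 1 = -20 - 1 = -21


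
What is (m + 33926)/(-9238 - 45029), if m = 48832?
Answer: -27586/18089 ≈ -1.5250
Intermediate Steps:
(m + 33926)/(-9238 - 45029) = (48832 + 33926)/(-9238 - 45029) = 82758/(-54267) = 82758*(-1/54267) = -27586/18089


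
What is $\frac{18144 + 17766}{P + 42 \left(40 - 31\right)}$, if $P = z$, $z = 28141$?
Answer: $\frac{1890}{1501} \approx 1.2592$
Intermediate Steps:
$P = 28141$
$\frac{18144 + 17766}{P + 42 \left(40 - 31\right)} = \frac{18144 + 17766}{28141 + 42 \left(40 - 31\right)} = \frac{35910}{28141 + 42 \cdot 9} = \frac{35910}{28141 + 378} = \frac{35910}{28519} = 35910 \cdot \frac{1}{28519} = \frac{1890}{1501}$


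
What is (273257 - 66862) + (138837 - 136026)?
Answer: 209206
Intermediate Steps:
(273257 - 66862) + (138837 - 136026) = 206395 + 2811 = 209206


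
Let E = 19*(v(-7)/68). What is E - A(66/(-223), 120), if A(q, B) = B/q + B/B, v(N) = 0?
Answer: 4449/11 ≈ 404.45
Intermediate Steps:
A(q, B) = 1 + B/q (A(q, B) = B/q + 1 = 1 + B/q)
E = 0 (E = 19*(0/68) = 19*(0*(1/68)) = 19*0 = 0)
E - A(66/(-223), 120) = 0 - (120 + 66/(-223))/(66/(-223)) = 0 - (120 + 66*(-1/223))/(66*(-1/223)) = 0 - (120 - 66/223)/(-66/223) = 0 - (-223)*26694/(66*223) = 0 - 1*(-4449/11) = 0 + 4449/11 = 4449/11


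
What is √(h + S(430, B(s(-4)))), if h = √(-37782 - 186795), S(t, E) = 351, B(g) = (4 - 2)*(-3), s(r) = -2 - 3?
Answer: √(351 + 3*I*√24953) ≈ 21.688 + 10.925*I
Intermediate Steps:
s(r) = -5
B(g) = -6 (B(g) = 2*(-3) = -6)
h = 3*I*√24953 (h = √(-224577) = 3*I*√24953 ≈ 473.9*I)
√(h + S(430, B(s(-4)))) = √(3*I*√24953 + 351) = √(351 + 3*I*√24953)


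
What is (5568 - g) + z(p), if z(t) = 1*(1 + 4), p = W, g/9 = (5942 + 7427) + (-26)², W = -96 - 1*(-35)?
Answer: -120832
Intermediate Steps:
W = -61 (W = -96 + 35 = -61)
g = 126405 (g = 9*((5942 + 7427) + (-26)²) = 9*(13369 + 676) = 9*14045 = 126405)
p = -61
z(t) = 5 (z(t) = 1*5 = 5)
(5568 - g) + z(p) = (5568 - 1*126405) + 5 = (5568 - 126405) + 5 = -120837 + 5 = -120832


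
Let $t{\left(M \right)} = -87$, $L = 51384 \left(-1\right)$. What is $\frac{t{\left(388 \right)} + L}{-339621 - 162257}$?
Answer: $\frac{51471}{501878} \approx 0.10256$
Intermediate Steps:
$L = -51384$
$\frac{t{\left(388 \right)} + L}{-339621 - 162257} = \frac{-87 - 51384}{-339621 - 162257} = - \frac{51471}{-501878} = \left(-51471\right) \left(- \frac{1}{501878}\right) = \frac{51471}{501878}$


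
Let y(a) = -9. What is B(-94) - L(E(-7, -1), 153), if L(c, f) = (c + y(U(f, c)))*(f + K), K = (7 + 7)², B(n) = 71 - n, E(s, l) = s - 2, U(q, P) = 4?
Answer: 6447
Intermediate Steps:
E(s, l) = -2 + s
K = 196 (K = 14² = 196)
L(c, f) = (-9 + c)*(196 + f) (L(c, f) = (c - 9)*(f + 196) = (-9 + c)*(196 + f))
B(-94) - L(E(-7, -1), 153) = (71 - 1*(-94)) - (-1764 - 9*153 + 196*(-2 - 7) + (-2 - 7)*153) = (71 + 94) - (-1764 - 1377 + 196*(-9) - 9*153) = 165 - (-1764 - 1377 - 1764 - 1377) = 165 - 1*(-6282) = 165 + 6282 = 6447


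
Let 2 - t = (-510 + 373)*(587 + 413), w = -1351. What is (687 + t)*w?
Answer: -186017839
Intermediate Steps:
t = 137002 (t = 2 - (-510 + 373)*(587 + 413) = 2 - (-137)*1000 = 2 - 1*(-137000) = 2 + 137000 = 137002)
(687 + t)*w = (687 + 137002)*(-1351) = 137689*(-1351) = -186017839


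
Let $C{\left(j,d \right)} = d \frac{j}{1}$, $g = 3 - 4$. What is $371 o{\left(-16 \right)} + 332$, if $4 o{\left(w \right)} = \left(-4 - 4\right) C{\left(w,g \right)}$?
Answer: $-11540$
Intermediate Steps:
$g = -1$
$C{\left(j,d \right)} = d j$ ($C{\left(j,d \right)} = d j 1 = d j$)
$o{\left(w \right)} = 2 w$ ($o{\left(w \right)} = \frac{\left(-4 - 4\right) \left(- w\right)}{4} = \frac{\left(-8\right) \left(- w\right)}{4} = \frac{8 w}{4} = 2 w$)
$371 o{\left(-16 \right)} + 332 = 371 \cdot 2 \left(-16\right) + 332 = 371 \left(-32\right) + 332 = -11872 + 332 = -11540$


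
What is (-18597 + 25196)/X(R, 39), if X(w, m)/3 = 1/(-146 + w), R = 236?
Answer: 197970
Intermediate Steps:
X(w, m) = 3/(-146 + w)
(-18597 + 25196)/X(R, 39) = (-18597 + 25196)/((3/(-146 + 236))) = 6599/((3/90)) = 6599/((3*(1/90))) = 6599/(1/30) = 6599*30 = 197970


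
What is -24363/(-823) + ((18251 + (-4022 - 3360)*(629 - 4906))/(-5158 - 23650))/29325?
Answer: 1370382092887/46351063720 ≈ 29.565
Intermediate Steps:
-24363/(-823) + ((18251 + (-4022 - 3360)*(629 - 4906))/(-5158 - 23650))/29325 = -24363*(-1/823) + ((18251 - 7382*(-4277))/(-28808))*(1/29325) = 24363/823 + ((18251 + 31572814)*(-1/28808))*(1/29325) = 24363/823 + (31591065*(-1/28808))*(1/29325) = 24363/823 - 31591065/28808*1/29325 = 24363/823 - 2106071/56319640 = 1370382092887/46351063720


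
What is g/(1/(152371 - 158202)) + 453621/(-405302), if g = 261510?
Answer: -618030757676241/405302 ≈ -1.5249e+9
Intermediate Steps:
g/(1/(152371 - 158202)) + 453621/(-405302) = 261510/(1/(152371 - 158202)) + 453621/(-405302) = 261510/(1/(-5831)) + 453621*(-1/405302) = 261510/(-1/5831) - 453621/405302 = 261510*(-5831) - 453621/405302 = -1524864810 - 453621/405302 = -618030757676241/405302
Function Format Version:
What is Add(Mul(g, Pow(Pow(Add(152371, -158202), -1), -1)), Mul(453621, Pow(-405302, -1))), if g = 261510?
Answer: Rational(-618030757676241, 405302) ≈ -1.5249e+9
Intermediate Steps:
Add(Mul(g, Pow(Pow(Add(152371, -158202), -1), -1)), Mul(453621, Pow(-405302, -1))) = Add(Mul(261510, Pow(Pow(Add(152371, -158202), -1), -1)), Mul(453621, Pow(-405302, -1))) = Add(Mul(261510, Pow(Pow(-5831, -1), -1)), Mul(453621, Rational(-1, 405302))) = Add(Mul(261510, Pow(Rational(-1, 5831), -1)), Rational(-453621, 405302)) = Add(Mul(261510, -5831), Rational(-453621, 405302)) = Add(-1524864810, Rational(-453621, 405302)) = Rational(-618030757676241, 405302)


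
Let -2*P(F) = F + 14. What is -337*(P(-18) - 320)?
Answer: 107166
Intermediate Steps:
P(F) = -7 - F/2 (P(F) = -(F + 14)/2 = -(14 + F)/2 = -7 - F/2)
-337*(P(-18) - 320) = -337*((-7 - ½*(-18)) - 320) = -337*((-7 + 9) - 320) = -337*(2 - 320) = -337*(-318) = 107166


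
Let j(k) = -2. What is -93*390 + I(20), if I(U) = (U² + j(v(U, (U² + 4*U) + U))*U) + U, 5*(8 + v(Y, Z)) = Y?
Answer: -35890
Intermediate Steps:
v(Y, Z) = -8 + Y/5
I(U) = U² - U (I(U) = (U² - 2*U) + U = U² - U)
-93*390 + I(20) = -93*390 + 20*(-1 + 20) = -36270 + 20*19 = -36270 + 380 = -35890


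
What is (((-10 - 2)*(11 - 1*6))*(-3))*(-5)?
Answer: -900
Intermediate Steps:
(((-10 - 2)*(11 - 1*6))*(-3))*(-5) = (-12*(11 - 6)*(-3))*(-5) = (-12*5*(-3))*(-5) = -60*(-3)*(-5) = 180*(-5) = -900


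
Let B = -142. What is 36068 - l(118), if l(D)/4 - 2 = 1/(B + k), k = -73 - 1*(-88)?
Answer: 4579624/127 ≈ 36060.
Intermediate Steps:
k = 15 (k = -73 + 88 = 15)
l(D) = 1012/127 (l(D) = 8 + 4/(-142 + 15) = 8 + 4/(-127) = 8 + 4*(-1/127) = 8 - 4/127 = 1012/127)
36068 - l(118) = 36068 - 1*1012/127 = 36068 - 1012/127 = 4579624/127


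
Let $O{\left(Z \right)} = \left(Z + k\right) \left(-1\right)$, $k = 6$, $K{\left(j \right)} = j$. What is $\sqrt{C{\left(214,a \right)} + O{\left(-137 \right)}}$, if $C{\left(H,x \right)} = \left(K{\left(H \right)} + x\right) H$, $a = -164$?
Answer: $\sqrt{10831} \approx 104.07$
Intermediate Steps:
$C{\left(H,x \right)} = H \left(H + x\right)$ ($C{\left(H,x \right)} = \left(H + x\right) H = H \left(H + x\right)$)
$O{\left(Z \right)} = -6 - Z$ ($O{\left(Z \right)} = \left(Z + 6\right) \left(-1\right) = \left(6 + Z\right) \left(-1\right) = -6 - Z$)
$\sqrt{C{\left(214,a \right)} + O{\left(-137 \right)}} = \sqrt{214 \left(214 - 164\right) - -131} = \sqrt{214 \cdot 50 + \left(-6 + 137\right)} = \sqrt{10700 + 131} = \sqrt{10831}$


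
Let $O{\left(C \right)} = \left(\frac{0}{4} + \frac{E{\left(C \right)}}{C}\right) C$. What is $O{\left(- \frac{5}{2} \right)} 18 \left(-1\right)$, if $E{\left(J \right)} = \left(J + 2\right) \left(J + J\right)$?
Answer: $-45$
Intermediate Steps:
$E{\left(J \right)} = 2 J \left(2 + J\right)$ ($E{\left(J \right)} = \left(2 + J\right) 2 J = 2 J \left(2 + J\right)$)
$O{\left(C \right)} = C \left(4 + 2 C\right)$ ($O{\left(C \right)} = \left(\frac{0}{4} + \frac{2 C \left(2 + C\right)}{C}\right) C = \left(0 \cdot \frac{1}{4} + \left(4 + 2 C\right)\right) C = \left(0 + \left(4 + 2 C\right)\right) C = \left(4 + 2 C\right) C = C \left(4 + 2 C\right)$)
$O{\left(- \frac{5}{2} \right)} 18 \left(-1\right) = 2 \left(- \frac{5}{2}\right) \left(2 - \frac{5}{2}\right) 18 \left(-1\right) = 2 \left(- \frac{5}{2}\right) \left(- \frac{1}{2}\right) 18 \left(-1\right) = \frac{5}{2} \cdot 18 \left(-1\right) = 45 \left(-1\right) = -45$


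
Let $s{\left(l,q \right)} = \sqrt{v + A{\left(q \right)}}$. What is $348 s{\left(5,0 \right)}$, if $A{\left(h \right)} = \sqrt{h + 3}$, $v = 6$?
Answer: $348 \sqrt{6 + \sqrt{3}} \approx 967.67$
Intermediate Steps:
$A{\left(h \right)} = \sqrt{3 + h}$
$s{\left(l,q \right)} = \sqrt{6 + \sqrt{3 + q}}$
$348 s{\left(5,0 \right)} = 348 \sqrt{6 + \sqrt{3 + 0}} = 348 \sqrt{6 + \sqrt{3}}$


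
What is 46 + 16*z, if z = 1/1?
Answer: 62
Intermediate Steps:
z = 1
46 + 16*z = 46 + 16*1 = 46 + 16 = 62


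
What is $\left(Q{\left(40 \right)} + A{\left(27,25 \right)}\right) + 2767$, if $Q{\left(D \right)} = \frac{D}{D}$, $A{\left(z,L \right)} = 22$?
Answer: $2790$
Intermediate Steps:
$Q{\left(D \right)} = 1$
$\left(Q{\left(40 \right)} + A{\left(27,25 \right)}\right) + 2767 = \left(1 + 22\right) + 2767 = 23 + 2767 = 2790$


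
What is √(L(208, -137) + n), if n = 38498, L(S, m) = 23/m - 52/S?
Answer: 15*√12845531/274 ≈ 196.21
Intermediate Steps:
L(S, m) = -52/S + 23/m
√(L(208, -137) + n) = √((-52/208 + 23/(-137)) + 38498) = √((-52*1/208 + 23*(-1/137)) + 38498) = √((-¼ - 23/137) + 38498) = √(-229/548 + 38498) = √(21096675/548) = 15*√12845531/274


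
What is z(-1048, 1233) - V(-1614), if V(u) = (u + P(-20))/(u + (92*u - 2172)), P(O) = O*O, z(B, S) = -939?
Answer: -71493250/76137 ≈ -939.01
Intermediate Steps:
P(O) = O²
V(u) = (400 + u)/(-2172 + 93*u) (V(u) = (u + (-20)²)/(u + (92*u - 2172)) = (u + 400)/(u + (-2172 + 92*u)) = (400 + u)/(-2172 + 93*u))
z(-1048, 1233) - V(-1614) = -939 - (400 - 1614)/(3*(-724 + 31*(-1614))) = -939 - (-1214)/(3*(-724 - 50034)) = -939 - (-1214)/(3*(-50758)) = -939 - (-1)*(-1214)/(3*50758) = -939 - 1*607/76137 = -939 - 607/76137 = -71493250/76137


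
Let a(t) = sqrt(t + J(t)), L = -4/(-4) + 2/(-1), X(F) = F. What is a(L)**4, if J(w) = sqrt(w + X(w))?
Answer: (1 - I*sqrt(2))**2 ≈ -1.0 - 2.8284*I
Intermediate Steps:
L = -1 (L = -4*(-1/4) + 2*(-1) = 1 - 2 = -1)
J(w) = sqrt(2)*sqrt(w) (J(w) = sqrt(w + w) = sqrt(2*w) = sqrt(2)*sqrt(w))
a(t) = sqrt(t + sqrt(2)*sqrt(t))
a(L)**4 = (sqrt(-1 + sqrt(2)*sqrt(-1)))**4 = (sqrt(-1 + sqrt(2)*I))**4 = (sqrt(-1 + I*sqrt(2)))**4 = (-1 + I*sqrt(2))**2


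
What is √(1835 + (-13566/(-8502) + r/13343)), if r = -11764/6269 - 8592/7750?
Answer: 2*√3874361302973502263293938423285/91859337437725 ≈ 42.856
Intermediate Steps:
r = -72517124/24292375 (r = -11764*1/6269 - 8592*1/7750 = -11764/6269 - 4296/3875 = -72517124/24292375 ≈ -2.9852)
√(1835 + (-13566/(-8502) + r/13343)) = √(1835 + (-13566/(-8502) - 72517124/24292375/13343)) = √(1835 + (-13566*(-1/8502) - 72517124/24292375*1/13343)) = √(1835 + (2261/1417 - 72517124/324133159625)) = √(1835 + 732762317147417/459296687188625) = √(843542183308274292/459296687188625) = 2*√3874361302973502263293938423285/91859337437725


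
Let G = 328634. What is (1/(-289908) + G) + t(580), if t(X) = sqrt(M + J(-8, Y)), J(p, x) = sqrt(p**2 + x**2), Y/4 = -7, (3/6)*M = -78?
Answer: 95273625671/289908 + 2*sqrt(-39 + sqrt(53)) ≈ 3.2863e+5 + 11.264*I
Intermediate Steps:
M = -156 (M = 2*(-78) = -156)
Y = -28 (Y = 4*(-7) = -28)
t(X) = sqrt(-156 + 4*sqrt(53)) (t(X) = sqrt(-156 + sqrt((-8)**2 + (-28)**2)) = sqrt(-156 + sqrt(64 + 784)) = sqrt(-156 + sqrt(848)) = sqrt(-156 + 4*sqrt(53)))
(1/(-289908) + G) + t(580) = (1/(-289908) + 328634) + 2*sqrt(-39 + sqrt(53)) = (-1/289908 + 328634) + 2*sqrt(-39 + sqrt(53)) = 95273625671/289908 + 2*sqrt(-39 + sqrt(53))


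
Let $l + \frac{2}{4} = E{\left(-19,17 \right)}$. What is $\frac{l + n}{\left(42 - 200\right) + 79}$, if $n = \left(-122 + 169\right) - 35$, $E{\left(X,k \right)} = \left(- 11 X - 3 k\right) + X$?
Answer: $- \frac{301}{158} \approx -1.9051$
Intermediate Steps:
$E{\left(X,k \right)} = - 10 X - 3 k$
$l = \frac{277}{2}$ ($l = - \frac{1}{2} - -139 = - \frac{1}{2} + \left(190 - 51\right) = - \frac{1}{2} + 139 = \frac{277}{2} \approx 138.5$)
$n = 12$ ($n = 47 - 35 = 12$)
$\frac{l + n}{\left(42 - 200\right) + 79} = \frac{\frac{277}{2} + 12}{\left(42 - 200\right) + 79} = \frac{301}{2 \left(\left(42 - 200\right) + 79\right)} = \frac{301}{2 \left(-158 + 79\right)} = \frac{301}{2 \left(-79\right)} = \frac{301}{2} \left(- \frac{1}{79}\right) = - \frac{301}{158}$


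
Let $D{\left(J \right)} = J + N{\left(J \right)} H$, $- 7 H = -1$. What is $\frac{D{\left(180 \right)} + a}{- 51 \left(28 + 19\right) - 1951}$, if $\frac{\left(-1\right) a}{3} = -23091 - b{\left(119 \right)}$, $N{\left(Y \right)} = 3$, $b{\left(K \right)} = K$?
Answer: $- \frac{488673}{30436} \approx -16.056$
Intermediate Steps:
$H = \frac{1}{7}$ ($H = \left(- \frac{1}{7}\right) \left(-1\right) = \frac{1}{7} \approx 0.14286$)
$a = 69630$ ($a = - 3 \left(-23091 - 119\right) = \left(-3\right) \left(-23210\right) = 69630$)
$D{\left(J \right)} = \frac{3}{7} + J$ ($D{\left(J \right)} = J + 3 \cdot \frac{1}{7} = J + \frac{3}{7} = \frac{3}{7} + J$)
$\frac{D{\left(180 \right)} + a}{- 51 \left(28 + 19\right) - 1951} = \frac{\left(\frac{3}{7} + 180\right) + 69630}{- 51 \left(28 + 19\right) - 1951} = \frac{\frac{1263}{7} + 69630}{\left(-51\right) 47 - 1951} = \frac{488673}{7 \left(-2397 - 1951\right)} = \frac{488673}{7 \left(-4348\right)} = \frac{488673}{7} \left(- \frac{1}{4348}\right) = - \frac{488673}{30436}$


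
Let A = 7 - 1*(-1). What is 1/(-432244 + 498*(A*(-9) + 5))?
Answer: -1/465610 ≈ -2.1477e-6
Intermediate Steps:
A = 8 (A = 7 + 1 = 8)
1/(-432244 + 498*(A*(-9) + 5)) = 1/(-432244 + 498*(8*(-9) + 5)) = 1/(-432244 + 498*(-72 + 5)) = 1/(-432244 + 498*(-67)) = 1/(-432244 - 33366) = 1/(-465610) = -1/465610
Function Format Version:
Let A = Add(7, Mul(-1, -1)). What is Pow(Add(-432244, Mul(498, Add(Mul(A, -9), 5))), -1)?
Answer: Rational(-1, 465610) ≈ -2.1477e-6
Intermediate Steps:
A = 8 (A = Add(7, 1) = 8)
Pow(Add(-432244, Mul(498, Add(Mul(A, -9), 5))), -1) = Pow(Add(-432244, Mul(498, Add(Mul(8, -9), 5))), -1) = Pow(Add(-432244, Mul(498, Add(-72, 5))), -1) = Pow(Add(-432244, Mul(498, -67)), -1) = Pow(Add(-432244, -33366), -1) = Pow(-465610, -1) = Rational(-1, 465610)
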